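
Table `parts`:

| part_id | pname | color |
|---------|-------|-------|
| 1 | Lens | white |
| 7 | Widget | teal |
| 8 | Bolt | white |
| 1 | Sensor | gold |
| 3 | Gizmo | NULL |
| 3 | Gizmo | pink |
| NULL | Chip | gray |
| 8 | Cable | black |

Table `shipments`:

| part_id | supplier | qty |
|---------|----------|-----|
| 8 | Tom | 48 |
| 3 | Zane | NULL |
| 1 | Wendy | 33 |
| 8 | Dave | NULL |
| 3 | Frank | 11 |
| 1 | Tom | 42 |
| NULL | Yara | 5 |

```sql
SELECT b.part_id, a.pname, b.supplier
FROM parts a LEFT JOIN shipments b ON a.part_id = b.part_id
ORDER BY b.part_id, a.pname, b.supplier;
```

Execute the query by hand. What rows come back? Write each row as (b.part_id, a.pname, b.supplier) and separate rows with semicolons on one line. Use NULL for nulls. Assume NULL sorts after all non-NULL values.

(1, Lens, Tom); (1, Lens, Wendy); (1, Sensor, Tom); (1, Sensor, Wendy); (3, Gizmo, Frank); (3, Gizmo, Frank); (3, Gizmo, Zane); (3, Gizmo, Zane); (8, Bolt, Dave); (8, Bolt, Tom); (8, Cable, Dave); (8, Cable, Tom); (NULL, Chip, NULL); (NULL, Widget, NULL)

LEFT JOIN keeps every row from `parts`; unmatched rows get NULL for `shipments`'s columns.
Matching on a.part_id = b.part_id. A NULL in a compared column never satisfies the condition.
- part_id=1: 2 matching b row(s), so 2 row(s) emitted.
- part_id=7: no b row matches, row kept with b columns NULL.
- part_id=8: 2 matching b row(s), so 2 row(s) emitted.
- part_id=1: 2 matching b row(s), so 2 row(s) emitted.
- part_id=3: 2 matching b row(s), so 2 row(s) emitted.
- part_id=3: 2 matching b row(s), so 2 row(s) emitted.
- part_id=NULL: no b row matches, row kept with b columns NULL.
- part_id=8: 2 matching b row(s), so 2 row(s) emitted.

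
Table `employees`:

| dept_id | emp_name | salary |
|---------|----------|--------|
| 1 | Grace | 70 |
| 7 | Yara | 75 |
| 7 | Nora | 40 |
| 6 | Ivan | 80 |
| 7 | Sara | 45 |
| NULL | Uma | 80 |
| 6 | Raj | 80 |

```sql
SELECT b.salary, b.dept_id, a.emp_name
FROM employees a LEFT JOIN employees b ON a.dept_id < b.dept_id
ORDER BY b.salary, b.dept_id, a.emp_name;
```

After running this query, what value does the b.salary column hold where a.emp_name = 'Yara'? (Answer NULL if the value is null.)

LEFT JOIN keeps every row from `employees a`; unmatched rows get NULL for `employees b`'s columns.
Matching on a.dept_id < b.dept_id. A NULL in a compared column never satisfies the condition.
- dept_id=1: 5 matching b row(s), so 5 row(s) emitted.
- dept_id=7: no b row matches, row kept with b columns NULL.
- dept_id=7: no b row matches, row kept with b columns NULL.
- dept_id=6: 3 matching b row(s), so 3 row(s) emitted.
- dept_id=7: no b row matches, row kept with b columns NULL.
- dept_id=NULL: no b row matches, row kept with b columns NULL.
- dept_id=6: 3 matching b row(s), so 3 row(s) emitted.

NULL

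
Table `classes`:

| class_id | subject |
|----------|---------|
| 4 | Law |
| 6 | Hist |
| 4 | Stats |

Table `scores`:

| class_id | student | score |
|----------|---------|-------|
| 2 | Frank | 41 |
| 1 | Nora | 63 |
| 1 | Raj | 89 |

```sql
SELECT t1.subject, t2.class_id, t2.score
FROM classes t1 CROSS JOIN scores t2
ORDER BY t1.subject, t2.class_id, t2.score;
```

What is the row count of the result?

9

CROSS JOIN pairs every row of `classes` with every row of `scores`: 3 × 3 = 9 rows.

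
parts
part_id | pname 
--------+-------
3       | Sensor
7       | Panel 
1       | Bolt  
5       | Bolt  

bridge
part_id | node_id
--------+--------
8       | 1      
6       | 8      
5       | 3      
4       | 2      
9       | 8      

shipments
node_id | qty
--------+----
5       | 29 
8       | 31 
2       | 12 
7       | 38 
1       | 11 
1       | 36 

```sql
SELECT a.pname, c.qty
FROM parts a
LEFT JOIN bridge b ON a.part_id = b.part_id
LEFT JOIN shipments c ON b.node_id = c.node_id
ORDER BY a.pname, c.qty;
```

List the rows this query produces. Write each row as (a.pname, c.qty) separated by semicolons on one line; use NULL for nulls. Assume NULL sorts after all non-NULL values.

Step 1 — a LEFT JOIN b on part_id → 4 row(s).
Then LEFT JOIN `shipments c` on node_id: each of those 4 rows is kept; rows whose b.node_id has no match in c get NULL for c's columns.

(Bolt, NULL); (Bolt, NULL); (Panel, NULL); (Sensor, NULL)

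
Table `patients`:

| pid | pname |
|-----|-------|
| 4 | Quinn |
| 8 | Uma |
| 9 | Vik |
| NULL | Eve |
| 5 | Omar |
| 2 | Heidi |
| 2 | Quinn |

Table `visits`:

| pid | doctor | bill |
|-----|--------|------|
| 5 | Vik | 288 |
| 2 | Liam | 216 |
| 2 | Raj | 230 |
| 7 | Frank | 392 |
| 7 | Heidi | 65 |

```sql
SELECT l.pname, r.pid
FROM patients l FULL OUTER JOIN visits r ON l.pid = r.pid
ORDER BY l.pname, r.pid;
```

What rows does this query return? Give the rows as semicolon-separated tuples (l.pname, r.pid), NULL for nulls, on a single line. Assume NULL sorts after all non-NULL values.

(Eve, NULL); (Heidi, 2); (Heidi, 2); (Omar, 5); (Quinn, 2); (Quinn, 2); (Quinn, NULL); (Uma, NULL); (Vik, NULL); (NULL, 7); (NULL, 7)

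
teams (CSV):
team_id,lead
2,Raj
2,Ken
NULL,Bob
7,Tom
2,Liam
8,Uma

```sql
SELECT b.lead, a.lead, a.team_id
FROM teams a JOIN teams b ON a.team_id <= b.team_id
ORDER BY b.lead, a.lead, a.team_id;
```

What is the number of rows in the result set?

18

INNER JOIN keeps only pairs where the ON condition holds.
Matching on a.team_id <= b.team_id. A NULL in a compared column never satisfies the condition.
- a row (team_id=2): matches 5 b row(s) → 5 output row(s).
- a row (team_id=2): matches 5 b row(s) → 5 output row(s).
- a row (team_id=NULL): no match → dropped.
- a row (team_id=7): matches 2 b row(s) → 2 output row(s).
- a row (team_id=2): matches 5 b row(s) → 5 output row(s).
- a row (team_id=8): matches 1 b row(s) → 1 output row(s).
Total: 18 rows.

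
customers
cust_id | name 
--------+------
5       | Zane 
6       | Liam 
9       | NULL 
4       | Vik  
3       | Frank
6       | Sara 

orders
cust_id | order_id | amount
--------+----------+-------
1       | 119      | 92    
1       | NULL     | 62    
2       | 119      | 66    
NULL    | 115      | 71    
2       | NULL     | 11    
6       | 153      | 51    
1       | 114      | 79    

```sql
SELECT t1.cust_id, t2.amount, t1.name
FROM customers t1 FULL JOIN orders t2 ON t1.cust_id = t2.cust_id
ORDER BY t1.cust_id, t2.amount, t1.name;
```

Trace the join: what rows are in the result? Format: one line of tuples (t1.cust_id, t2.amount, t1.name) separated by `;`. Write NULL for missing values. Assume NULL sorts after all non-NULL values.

(3, NULL, Frank); (4, NULL, Vik); (5, NULL, Zane); (6, 51, Liam); (6, 51, Sara); (9, NULL, NULL); (NULL, 11, NULL); (NULL, 62, NULL); (NULL, 66, NULL); (NULL, 71, NULL); (NULL, 79, NULL); (NULL, 92, NULL)

FULL OUTER JOIN keeps every row from both sides; unmatched rows get NULL for the other side's columns.
Matching on t1.cust_id = t2.cust_id. A NULL in a compared column never satisfies the condition.
Matched pairs: 2; unmatched t1 rows kept: 4; unmatched t2 rows kept: 6.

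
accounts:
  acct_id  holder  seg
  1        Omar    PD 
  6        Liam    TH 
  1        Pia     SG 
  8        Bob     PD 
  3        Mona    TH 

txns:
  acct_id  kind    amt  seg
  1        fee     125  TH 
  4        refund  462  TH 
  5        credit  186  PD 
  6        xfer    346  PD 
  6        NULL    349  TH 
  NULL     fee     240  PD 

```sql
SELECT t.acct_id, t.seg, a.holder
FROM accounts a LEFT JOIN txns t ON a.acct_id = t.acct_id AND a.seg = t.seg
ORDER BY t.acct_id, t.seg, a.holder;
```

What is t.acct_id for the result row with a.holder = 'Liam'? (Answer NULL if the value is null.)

6

LEFT JOIN keeps every row from `accounts`; unmatched rows get NULL for `txns`'s columns.
Matching on a.acct_id = t.acct_id AND a.seg = t.seg. A NULL in a compared column never satisfies the condition.
- a row (acct_id=1, seg=PD): no match → kept, t columns NULL.
- a row (acct_id=6, seg=TH): matches 1 t row(s) → 1 output row(s).
- a row (acct_id=1, seg=SG): no match → kept, t columns NULL.
- a row (acct_id=8, seg=PD): no match → kept, t columns NULL.
- a row (acct_id=3, seg=TH): no match → kept, t columns NULL.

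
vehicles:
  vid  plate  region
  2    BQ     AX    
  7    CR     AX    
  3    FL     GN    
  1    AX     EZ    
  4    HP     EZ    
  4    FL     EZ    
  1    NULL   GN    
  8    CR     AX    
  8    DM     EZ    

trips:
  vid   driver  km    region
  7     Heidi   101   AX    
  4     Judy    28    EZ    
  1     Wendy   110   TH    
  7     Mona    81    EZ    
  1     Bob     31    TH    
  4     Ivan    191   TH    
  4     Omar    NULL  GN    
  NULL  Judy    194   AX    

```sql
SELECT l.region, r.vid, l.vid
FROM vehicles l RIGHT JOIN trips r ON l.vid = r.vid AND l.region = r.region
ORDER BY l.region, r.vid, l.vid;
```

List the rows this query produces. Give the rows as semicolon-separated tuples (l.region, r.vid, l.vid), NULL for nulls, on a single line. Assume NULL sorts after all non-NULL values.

(AX, 7, 7); (EZ, 4, 4); (EZ, 4, 4); (NULL, 1, NULL); (NULL, 1, NULL); (NULL, 4, NULL); (NULL, 4, NULL); (NULL, 7, NULL); (NULL, NULL, NULL)

RIGHT JOIN keeps every row from `trips`; unmatched rows get NULL for `vehicles`'s columns.
Matching on l.vid = r.vid AND l.region = r.region. A NULL in a compared column never satisfies the condition.
Matched pairs: 3; unmatched r rows kept: 6.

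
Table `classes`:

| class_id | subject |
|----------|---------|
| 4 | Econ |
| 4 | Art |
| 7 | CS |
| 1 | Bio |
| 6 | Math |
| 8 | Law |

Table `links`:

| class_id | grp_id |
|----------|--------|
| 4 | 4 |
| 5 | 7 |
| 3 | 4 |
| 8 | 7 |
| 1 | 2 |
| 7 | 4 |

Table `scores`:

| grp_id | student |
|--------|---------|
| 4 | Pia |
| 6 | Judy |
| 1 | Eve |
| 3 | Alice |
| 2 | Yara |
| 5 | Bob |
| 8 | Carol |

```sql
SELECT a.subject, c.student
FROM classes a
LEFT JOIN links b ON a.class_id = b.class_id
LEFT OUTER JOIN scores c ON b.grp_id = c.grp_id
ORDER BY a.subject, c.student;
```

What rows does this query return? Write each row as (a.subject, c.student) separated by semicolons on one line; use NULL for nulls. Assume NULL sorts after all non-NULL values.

Evaluate left to right. First `classes a LEFT JOIN links b` on class_id: 6 row(s).
Then LEFT JOIN `scores c` on grp_id: each of those 6 rows is kept; rows whose b.grp_id has no match in c get NULL for c's columns.

(Art, Pia); (Bio, Yara); (CS, Pia); (Econ, Pia); (Law, NULL); (Math, NULL)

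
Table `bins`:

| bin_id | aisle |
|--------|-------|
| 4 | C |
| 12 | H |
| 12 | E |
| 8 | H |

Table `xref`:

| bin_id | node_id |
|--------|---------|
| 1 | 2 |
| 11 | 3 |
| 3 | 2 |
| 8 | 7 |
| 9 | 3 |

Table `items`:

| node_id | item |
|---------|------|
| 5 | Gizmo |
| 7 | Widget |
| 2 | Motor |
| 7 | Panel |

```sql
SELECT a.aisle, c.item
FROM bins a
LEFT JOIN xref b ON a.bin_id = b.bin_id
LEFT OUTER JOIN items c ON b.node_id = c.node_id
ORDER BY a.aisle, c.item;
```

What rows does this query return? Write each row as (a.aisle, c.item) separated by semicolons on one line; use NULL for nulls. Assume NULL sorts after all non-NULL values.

(C, NULL); (E, NULL); (H, Panel); (H, Widget); (H, NULL)

Step 1 — a LEFT JOIN b on bin_id → 4 row(s).
Then LEFT JOIN `items c` on node_id: each of those 4 rows is kept; rows whose b.node_id has no match in c get NULL for c's columns.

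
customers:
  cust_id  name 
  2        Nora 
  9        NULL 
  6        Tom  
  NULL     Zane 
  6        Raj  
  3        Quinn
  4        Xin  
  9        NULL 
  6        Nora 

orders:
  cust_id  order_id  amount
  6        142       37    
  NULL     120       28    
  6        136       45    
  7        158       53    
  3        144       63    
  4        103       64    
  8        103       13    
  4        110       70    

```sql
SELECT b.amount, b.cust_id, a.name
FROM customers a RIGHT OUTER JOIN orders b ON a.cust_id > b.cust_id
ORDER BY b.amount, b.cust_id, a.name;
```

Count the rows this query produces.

25

RIGHT JOIN keeps every row from `orders`; unmatched rows get NULL for `customers`'s columns.
Matching on a.cust_id > b.cust_id. A NULL in a compared column never satisfies the condition.
- a[0] cust_id=2 → no match.
- a[1] cust_id=9 → 7 match(es) in b → 7 row(s).
- a[2] cust_id=6 → 3 match(es) in b → 3 row(s).
- a[3] cust_id=NULL → no match.
- a[4] cust_id=6 → 3 match(es) in b → 3 row(s).
- a[5] cust_id=3 → no match.
- a[6] cust_id=4 → 1 match(es) in b → 1 row(s).
- a[7] cust_id=9 → 7 match(es) in b → 7 row(s).
- a[8] cust_id=6 → 3 match(es) in b → 3 row(s).
- 1 b row(s) had no a match → kept, a columns NULL.
Total: 24 matched + 1 padded = 25 rows.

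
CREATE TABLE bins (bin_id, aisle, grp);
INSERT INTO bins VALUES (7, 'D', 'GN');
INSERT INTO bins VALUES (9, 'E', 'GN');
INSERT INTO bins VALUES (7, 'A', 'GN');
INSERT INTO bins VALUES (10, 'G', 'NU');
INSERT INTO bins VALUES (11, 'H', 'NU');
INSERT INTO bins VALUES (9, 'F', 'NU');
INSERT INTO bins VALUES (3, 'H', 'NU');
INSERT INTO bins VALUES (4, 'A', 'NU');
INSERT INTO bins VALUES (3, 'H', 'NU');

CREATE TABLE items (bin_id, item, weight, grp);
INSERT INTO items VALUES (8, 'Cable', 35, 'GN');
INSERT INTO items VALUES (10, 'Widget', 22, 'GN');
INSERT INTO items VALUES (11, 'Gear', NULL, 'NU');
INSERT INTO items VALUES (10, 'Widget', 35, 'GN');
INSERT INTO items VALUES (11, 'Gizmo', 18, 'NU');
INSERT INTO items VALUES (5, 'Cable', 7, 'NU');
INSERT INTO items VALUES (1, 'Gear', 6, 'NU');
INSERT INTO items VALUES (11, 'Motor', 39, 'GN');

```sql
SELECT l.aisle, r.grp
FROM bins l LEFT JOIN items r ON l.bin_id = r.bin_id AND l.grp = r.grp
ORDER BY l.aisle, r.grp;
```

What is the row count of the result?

10

LEFT JOIN keeps every row from `bins`; unmatched rows get NULL for `items`'s columns.
Matching on l.bin_id = r.bin_id AND l.grp = r.grp.
- l (bin_id=7, grp=GN) has no partner → padded with NULL.
- l (bin_id=9, grp=GN) has no partner → padded with NULL.
- l (bin_id=7, grp=GN) has no partner → padded with NULL.
- l (bin_id=10, grp=NU) has no partner → padded with NULL.
- l (bin_id=11, grp=NU) pairs with 2 row(s) of r.
- l (bin_id=9, grp=NU) has no partner → padded with NULL.
- l (bin_id=3, grp=NU) has no partner → padded with NULL.
- l (bin_id=4, grp=NU) has no partner → padded with NULL.
- l (bin_id=3, grp=NU) has no partner → padded with NULL.
Total: 2 matched + 8 padded = 10 rows.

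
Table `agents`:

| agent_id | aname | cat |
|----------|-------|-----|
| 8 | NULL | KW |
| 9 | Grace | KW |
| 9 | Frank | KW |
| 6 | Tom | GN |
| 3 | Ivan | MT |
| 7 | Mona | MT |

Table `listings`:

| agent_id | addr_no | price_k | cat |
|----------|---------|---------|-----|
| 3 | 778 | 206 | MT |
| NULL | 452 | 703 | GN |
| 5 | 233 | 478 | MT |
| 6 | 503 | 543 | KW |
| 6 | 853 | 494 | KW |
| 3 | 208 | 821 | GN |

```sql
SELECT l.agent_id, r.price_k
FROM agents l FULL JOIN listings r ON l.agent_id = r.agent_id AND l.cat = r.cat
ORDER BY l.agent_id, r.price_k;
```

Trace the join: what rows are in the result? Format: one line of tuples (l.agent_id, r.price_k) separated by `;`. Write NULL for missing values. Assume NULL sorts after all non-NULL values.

FULL OUTER JOIN keeps every row from both sides; unmatched rows get NULL for the other side's columns.
Matching on l.agent_id = r.agent_id AND l.cat = r.cat. A NULL in a compared column never satisfies the condition.
Matched pairs: 1; unmatched l rows kept: 5; unmatched r rows kept: 5.

(3, 206); (6, NULL); (7, NULL); (8, NULL); (9, NULL); (9, NULL); (NULL, 478); (NULL, 494); (NULL, 543); (NULL, 703); (NULL, 821)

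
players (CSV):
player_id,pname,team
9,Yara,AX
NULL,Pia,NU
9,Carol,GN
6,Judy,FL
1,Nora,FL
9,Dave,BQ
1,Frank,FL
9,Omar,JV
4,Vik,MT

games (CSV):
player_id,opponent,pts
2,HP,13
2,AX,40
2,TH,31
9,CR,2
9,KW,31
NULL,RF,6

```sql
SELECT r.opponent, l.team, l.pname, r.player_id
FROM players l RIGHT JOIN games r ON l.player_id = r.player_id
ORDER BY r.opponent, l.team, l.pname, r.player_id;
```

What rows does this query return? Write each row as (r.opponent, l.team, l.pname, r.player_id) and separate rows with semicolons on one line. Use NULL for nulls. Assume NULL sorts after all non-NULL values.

RIGHT JOIN keeps every row from `games`; unmatched rows get NULL for `players`'s columns.
Matching on l.player_id = r.player_id. A NULL in a compared column never satisfies the condition.
Matched pairs: 8; unmatched r rows kept: 4.

(AX, NULL, NULL, 2); (CR, AX, Yara, 9); (CR, BQ, Dave, 9); (CR, GN, Carol, 9); (CR, JV, Omar, 9); (HP, NULL, NULL, 2); (KW, AX, Yara, 9); (KW, BQ, Dave, 9); (KW, GN, Carol, 9); (KW, JV, Omar, 9); (RF, NULL, NULL, NULL); (TH, NULL, NULL, 2)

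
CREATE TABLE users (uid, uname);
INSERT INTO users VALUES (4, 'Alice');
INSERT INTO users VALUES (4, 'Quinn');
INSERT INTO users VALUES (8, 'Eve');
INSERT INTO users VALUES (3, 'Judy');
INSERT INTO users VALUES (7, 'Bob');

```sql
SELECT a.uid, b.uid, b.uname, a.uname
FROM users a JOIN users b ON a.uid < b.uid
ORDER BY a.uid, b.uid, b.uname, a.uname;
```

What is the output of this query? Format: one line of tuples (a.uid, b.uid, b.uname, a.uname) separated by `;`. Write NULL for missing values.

INNER JOIN keeps only pairs where the ON condition holds.
Matching on a.uid < b.uid.
Matched pairs: 9.

(3, 4, Alice, Judy); (3, 4, Quinn, Judy); (3, 7, Bob, Judy); (3, 8, Eve, Judy); (4, 7, Bob, Alice); (4, 7, Bob, Quinn); (4, 8, Eve, Alice); (4, 8, Eve, Quinn); (7, 8, Eve, Bob)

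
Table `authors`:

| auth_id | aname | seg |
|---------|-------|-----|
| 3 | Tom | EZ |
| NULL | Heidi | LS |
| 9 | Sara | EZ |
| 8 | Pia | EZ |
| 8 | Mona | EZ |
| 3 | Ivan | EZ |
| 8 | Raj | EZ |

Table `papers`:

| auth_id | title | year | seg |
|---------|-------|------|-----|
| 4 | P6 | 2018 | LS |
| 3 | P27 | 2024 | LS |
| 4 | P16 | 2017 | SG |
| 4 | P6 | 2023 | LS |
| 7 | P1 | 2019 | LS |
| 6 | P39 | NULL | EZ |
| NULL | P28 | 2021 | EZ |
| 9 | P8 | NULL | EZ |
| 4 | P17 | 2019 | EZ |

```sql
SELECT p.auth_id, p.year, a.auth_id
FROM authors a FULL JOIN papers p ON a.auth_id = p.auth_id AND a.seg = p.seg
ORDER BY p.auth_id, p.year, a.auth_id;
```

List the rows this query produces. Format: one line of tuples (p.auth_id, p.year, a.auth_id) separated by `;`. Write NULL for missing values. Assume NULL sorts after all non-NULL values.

FULL OUTER JOIN keeps every row from both sides; unmatched rows get NULL for the other side's columns.
Matching on a.auth_id = p.auth_id AND a.seg = p.seg. A NULL in a compared column never satisfies the condition.
Matched pairs: 1; unmatched a rows kept: 6; unmatched p rows kept: 8.

(3, 2024, NULL); (4, 2017, NULL); (4, 2018, NULL); (4, 2019, NULL); (4, 2023, NULL); (6, NULL, NULL); (7, 2019, NULL); (9, NULL, 9); (NULL, 2021, NULL); (NULL, NULL, 3); (NULL, NULL, 3); (NULL, NULL, 8); (NULL, NULL, 8); (NULL, NULL, 8); (NULL, NULL, NULL)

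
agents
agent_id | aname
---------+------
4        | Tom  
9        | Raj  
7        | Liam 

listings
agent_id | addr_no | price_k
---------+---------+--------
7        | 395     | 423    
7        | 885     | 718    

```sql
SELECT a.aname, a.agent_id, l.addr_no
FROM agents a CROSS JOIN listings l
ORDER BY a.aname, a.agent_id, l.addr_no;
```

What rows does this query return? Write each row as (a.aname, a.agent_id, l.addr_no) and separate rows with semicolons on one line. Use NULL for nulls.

(Liam, 7, 395); (Liam, 7, 885); (Raj, 9, 395); (Raj, 9, 885); (Tom, 4, 395); (Tom, 4, 885)

CROSS JOIN pairs every row of `agents` with every row of `listings`: 3 × 2 = 6 rows.
After projecting and ordering:
a.aname | a.agent_id | l.addr_no
Liam | 7 | 395
Liam | 7 | 885
Raj | 9 | 395
Raj | 9 | 885
Tom | 4 | 395
Tom | 4 | 885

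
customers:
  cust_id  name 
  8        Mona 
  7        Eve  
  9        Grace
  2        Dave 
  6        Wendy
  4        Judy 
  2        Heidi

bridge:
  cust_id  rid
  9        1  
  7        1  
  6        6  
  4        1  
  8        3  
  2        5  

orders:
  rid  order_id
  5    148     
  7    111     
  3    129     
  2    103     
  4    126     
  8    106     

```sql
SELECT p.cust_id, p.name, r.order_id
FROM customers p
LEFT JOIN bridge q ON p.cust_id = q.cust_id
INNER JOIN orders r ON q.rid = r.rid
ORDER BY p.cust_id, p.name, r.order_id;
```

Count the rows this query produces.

Evaluate left to right. First `customers p LEFT JOIN bridge q` on cust_id: 7 row(s).
Then INNER JOIN `orders r` on rid: keep only rows whose q.rid appears in r.
Result: 3 row(s).

3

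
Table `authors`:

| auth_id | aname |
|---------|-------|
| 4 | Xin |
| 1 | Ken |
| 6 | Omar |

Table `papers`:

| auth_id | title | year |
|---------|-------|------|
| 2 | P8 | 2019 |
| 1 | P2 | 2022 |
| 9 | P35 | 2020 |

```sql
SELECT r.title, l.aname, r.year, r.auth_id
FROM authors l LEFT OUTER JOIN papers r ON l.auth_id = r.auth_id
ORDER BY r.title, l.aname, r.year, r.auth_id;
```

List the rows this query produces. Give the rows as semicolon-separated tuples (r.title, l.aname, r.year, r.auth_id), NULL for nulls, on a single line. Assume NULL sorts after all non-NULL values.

LEFT JOIN keeps every row from `authors`; unmatched rows get NULL for `papers`'s columns.
Matching on l.auth_id = r.auth_id.
- l[0] auth_id=4 → no match; kept with NULLs on the r side.
- l[1] auth_id=1 → 1 match(es) in r → 1 row(s).
- l[2] auth_id=6 → no match; kept with NULLs on the r side.
After projecting and ordering:
r.title | l.aname | r.year | r.auth_id
P2 | Ken | 2022 | 1
NULL | Omar | NULL | NULL
NULL | Xin | NULL | NULL

(P2, Ken, 2022, 1); (NULL, Omar, NULL, NULL); (NULL, Xin, NULL, NULL)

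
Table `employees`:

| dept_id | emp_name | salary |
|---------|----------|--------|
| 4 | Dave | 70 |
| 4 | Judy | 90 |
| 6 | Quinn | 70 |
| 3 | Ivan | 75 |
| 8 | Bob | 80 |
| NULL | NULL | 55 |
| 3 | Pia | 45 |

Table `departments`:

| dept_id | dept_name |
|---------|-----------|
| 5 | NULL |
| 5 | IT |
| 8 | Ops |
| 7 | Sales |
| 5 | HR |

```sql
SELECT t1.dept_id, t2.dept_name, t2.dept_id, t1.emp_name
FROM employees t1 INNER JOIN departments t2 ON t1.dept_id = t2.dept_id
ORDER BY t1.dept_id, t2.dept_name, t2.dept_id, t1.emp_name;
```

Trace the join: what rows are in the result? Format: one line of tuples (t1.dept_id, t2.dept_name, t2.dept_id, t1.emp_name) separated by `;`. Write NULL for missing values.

INNER JOIN keeps only pairs where the ON condition holds.
Matching on t1.dept_id = t2.dept_id. A NULL in a compared column never satisfies the condition.
- dept_id=4: no matching t2 row, dropped.
- dept_id=4: no matching t2 row, dropped.
- dept_id=6: no matching t2 row, dropped.
- dept_id=3: no matching t2 row, dropped.
- dept_id=8: 1 matching t2 row(s), so 1 row(s) emitted.
- dept_id=NULL: no matching t2 row, dropped.
- dept_id=3: no matching t2 row, dropped.
After projecting and ordering:
t1.dept_id | t2.dept_name | t2.dept_id | t1.emp_name
8 | Ops | 8 | Bob

(8, Ops, 8, Bob)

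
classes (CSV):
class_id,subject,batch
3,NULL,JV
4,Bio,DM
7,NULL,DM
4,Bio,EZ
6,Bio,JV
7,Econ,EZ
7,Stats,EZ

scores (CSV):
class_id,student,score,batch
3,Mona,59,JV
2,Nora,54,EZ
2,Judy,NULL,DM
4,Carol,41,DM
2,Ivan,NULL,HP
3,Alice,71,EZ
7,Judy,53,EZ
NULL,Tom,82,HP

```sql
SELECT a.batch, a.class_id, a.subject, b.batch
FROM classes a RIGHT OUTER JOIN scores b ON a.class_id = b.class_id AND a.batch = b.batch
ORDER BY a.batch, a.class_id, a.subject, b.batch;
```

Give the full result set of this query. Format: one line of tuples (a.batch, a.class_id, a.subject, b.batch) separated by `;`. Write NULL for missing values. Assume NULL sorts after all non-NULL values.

(DM, 4, Bio, DM); (EZ, 7, Econ, EZ); (EZ, 7, Stats, EZ); (JV, 3, NULL, JV); (NULL, NULL, NULL, DM); (NULL, NULL, NULL, EZ); (NULL, NULL, NULL, EZ); (NULL, NULL, NULL, HP); (NULL, NULL, NULL, HP)

RIGHT JOIN keeps every row from `scores`; unmatched rows get NULL for `classes`'s columns.
Matching on a.class_id = b.class_id AND a.batch = b.batch. A NULL in a compared column never satisfies the condition.
Matched pairs: 4; unmatched b rows kept: 5.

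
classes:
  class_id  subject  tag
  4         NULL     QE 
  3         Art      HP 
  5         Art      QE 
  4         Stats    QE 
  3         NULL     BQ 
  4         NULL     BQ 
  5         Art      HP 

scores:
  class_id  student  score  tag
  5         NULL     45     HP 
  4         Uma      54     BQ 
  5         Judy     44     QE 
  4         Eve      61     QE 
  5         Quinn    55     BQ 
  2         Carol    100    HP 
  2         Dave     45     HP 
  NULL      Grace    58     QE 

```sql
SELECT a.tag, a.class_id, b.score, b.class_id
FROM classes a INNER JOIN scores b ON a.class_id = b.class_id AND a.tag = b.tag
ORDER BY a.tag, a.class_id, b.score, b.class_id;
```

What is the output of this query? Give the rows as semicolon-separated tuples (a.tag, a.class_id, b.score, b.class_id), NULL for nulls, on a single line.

INNER JOIN keeps only pairs where the ON condition holds.
Matching on a.class_id = b.class_id AND a.tag = b.tag. A NULL in a compared column never satisfies the condition.
- a[0] class_id=4, tag=QE → 1 match(es) in b → 1 row(s).
- a[1] class_id=3, tag=HP → no match; dropped.
- a[2] class_id=5, tag=QE → 1 match(es) in b → 1 row(s).
- a[3] class_id=4, tag=QE → 1 match(es) in b → 1 row(s).
- a[4] class_id=3, tag=BQ → no match; dropped.
- a[5] class_id=4, tag=BQ → 1 match(es) in b → 1 row(s).
- a[6] class_id=5, tag=HP → 1 match(es) in b → 1 row(s).
After projecting and ordering:
a.tag | a.class_id | b.score | b.class_id
BQ | 4 | 54 | 4
HP | 5 | 45 | 5
QE | 4 | 61 | 4
QE | 4 | 61 | 4
QE | 5 | 44 | 5

(BQ, 4, 54, 4); (HP, 5, 45, 5); (QE, 4, 61, 4); (QE, 4, 61, 4); (QE, 5, 44, 5)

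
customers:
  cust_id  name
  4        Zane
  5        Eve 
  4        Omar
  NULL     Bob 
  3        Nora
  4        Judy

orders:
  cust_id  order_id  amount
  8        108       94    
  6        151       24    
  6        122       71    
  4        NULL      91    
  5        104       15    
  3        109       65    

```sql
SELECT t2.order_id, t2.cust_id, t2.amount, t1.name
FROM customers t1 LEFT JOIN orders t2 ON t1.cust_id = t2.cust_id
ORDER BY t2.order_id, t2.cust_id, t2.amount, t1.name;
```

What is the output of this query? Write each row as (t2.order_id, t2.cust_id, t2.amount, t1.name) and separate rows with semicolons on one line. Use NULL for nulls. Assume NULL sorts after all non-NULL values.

(104, 5, 15, Eve); (109, 3, 65, Nora); (NULL, 4, 91, Judy); (NULL, 4, 91, Omar); (NULL, 4, 91, Zane); (NULL, NULL, NULL, Bob)

LEFT JOIN keeps every row from `customers`; unmatched rows get NULL for `orders`'s columns.
Matching on t1.cust_id = t2.cust_id. A NULL in a compared column never satisfies the condition.
- cust_id=4: 1 matching t2 row(s), so 1 row(s) emitted.
- cust_id=5: 1 matching t2 row(s), so 1 row(s) emitted.
- cust_id=4: 1 matching t2 row(s), so 1 row(s) emitted.
- cust_id=NULL: no t2 row matches, row kept with t2 columns NULL.
- cust_id=3: 1 matching t2 row(s), so 1 row(s) emitted.
- cust_id=4: 1 matching t2 row(s), so 1 row(s) emitted.
After projecting and ordering:
t2.order_id | t2.cust_id | t2.amount | t1.name
104 | 5 | 15 | Eve
109 | 3 | 65 | Nora
NULL | 4 | 91 | Judy
NULL | 4 | 91 | Omar
NULL | 4 | 91 | Zane
NULL | NULL | NULL | Bob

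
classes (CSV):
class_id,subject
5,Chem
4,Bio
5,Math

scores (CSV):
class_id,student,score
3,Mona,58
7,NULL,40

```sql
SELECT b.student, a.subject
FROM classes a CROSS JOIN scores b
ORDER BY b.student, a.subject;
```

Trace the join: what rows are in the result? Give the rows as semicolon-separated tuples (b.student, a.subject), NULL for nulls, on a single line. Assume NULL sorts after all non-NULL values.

(Mona, Bio); (Mona, Chem); (Mona, Math); (NULL, Bio); (NULL, Chem); (NULL, Math)

CROSS JOIN pairs every row of `classes` with every row of `scores`: 3 × 2 = 6 rows.
After projecting and ordering:
b.student | a.subject
Mona | Bio
Mona | Chem
Mona | Math
NULL | Bio
NULL | Chem
NULL | Math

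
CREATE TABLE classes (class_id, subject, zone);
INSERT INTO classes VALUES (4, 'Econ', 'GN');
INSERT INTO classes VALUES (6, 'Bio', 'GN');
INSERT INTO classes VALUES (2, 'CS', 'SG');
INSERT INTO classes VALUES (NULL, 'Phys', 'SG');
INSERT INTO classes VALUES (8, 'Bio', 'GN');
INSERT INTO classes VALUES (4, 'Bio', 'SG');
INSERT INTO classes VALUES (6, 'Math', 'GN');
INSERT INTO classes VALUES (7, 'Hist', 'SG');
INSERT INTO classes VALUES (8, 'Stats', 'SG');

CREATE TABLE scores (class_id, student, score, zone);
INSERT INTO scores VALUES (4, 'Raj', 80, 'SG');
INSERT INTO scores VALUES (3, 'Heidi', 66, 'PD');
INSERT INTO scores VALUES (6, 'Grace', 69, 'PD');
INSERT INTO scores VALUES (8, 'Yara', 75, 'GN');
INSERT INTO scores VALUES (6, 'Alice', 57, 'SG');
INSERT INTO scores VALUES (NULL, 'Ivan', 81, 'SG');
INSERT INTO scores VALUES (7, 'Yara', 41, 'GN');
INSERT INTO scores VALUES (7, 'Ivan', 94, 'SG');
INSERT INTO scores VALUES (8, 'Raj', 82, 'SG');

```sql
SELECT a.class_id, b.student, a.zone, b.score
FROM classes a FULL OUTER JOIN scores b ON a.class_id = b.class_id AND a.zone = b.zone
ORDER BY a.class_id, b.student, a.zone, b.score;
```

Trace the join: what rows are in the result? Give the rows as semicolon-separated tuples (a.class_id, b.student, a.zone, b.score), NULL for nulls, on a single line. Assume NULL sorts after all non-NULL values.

(2, NULL, SG, NULL); (4, Raj, SG, 80); (4, NULL, GN, NULL); (6, NULL, GN, NULL); (6, NULL, GN, NULL); (7, Ivan, SG, 94); (8, Raj, SG, 82); (8, Yara, GN, 75); (NULL, Alice, NULL, 57); (NULL, Grace, NULL, 69); (NULL, Heidi, NULL, 66); (NULL, Ivan, NULL, 81); (NULL, Yara, NULL, 41); (NULL, NULL, SG, NULL)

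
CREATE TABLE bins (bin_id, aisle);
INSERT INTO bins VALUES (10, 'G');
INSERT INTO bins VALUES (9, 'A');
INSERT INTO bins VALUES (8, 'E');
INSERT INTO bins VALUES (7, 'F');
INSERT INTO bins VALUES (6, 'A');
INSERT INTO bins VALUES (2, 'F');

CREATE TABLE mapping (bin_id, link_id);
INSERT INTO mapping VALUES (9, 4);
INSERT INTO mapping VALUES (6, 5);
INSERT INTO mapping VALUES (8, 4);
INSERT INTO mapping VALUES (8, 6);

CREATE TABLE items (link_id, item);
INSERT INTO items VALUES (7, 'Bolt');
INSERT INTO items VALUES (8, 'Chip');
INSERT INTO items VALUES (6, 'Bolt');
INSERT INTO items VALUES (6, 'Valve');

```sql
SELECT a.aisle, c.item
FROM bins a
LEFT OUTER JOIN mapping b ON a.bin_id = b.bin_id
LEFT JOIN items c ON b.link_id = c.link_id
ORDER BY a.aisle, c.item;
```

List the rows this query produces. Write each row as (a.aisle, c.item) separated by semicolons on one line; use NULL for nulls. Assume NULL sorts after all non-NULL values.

(A, NULL); (A, NULL); (E, Bolt); (E, Valve); (E, NULL); (F, NULL); (F, NULL); (G, NULL)

Evaluate left to right. First `bins a LEFT JOIN mapping b` on bin_id: 7 row(s).
Then LEFT JOIN `items c` on link_id: each of those 7 rows is kept; rows whose b.link_id has no match in c get NULL for c's columns.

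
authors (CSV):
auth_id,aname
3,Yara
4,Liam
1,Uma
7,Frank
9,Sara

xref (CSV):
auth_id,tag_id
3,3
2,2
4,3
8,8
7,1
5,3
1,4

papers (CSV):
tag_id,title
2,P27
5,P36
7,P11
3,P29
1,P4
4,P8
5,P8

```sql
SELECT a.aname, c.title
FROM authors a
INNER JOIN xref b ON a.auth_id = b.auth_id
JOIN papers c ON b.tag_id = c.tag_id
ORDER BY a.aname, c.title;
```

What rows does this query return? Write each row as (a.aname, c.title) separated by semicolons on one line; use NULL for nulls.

(Frank, P4); (Liam, P29); (Uma, P8); (Yara, P29)

Joins associate left-to-right: authors INNER JOIN xref on auth_id gives 4 intermediate row(s).
Then INNER JOIN `papers c` on tag_id: keep only rows whose b.tag_id appears in c.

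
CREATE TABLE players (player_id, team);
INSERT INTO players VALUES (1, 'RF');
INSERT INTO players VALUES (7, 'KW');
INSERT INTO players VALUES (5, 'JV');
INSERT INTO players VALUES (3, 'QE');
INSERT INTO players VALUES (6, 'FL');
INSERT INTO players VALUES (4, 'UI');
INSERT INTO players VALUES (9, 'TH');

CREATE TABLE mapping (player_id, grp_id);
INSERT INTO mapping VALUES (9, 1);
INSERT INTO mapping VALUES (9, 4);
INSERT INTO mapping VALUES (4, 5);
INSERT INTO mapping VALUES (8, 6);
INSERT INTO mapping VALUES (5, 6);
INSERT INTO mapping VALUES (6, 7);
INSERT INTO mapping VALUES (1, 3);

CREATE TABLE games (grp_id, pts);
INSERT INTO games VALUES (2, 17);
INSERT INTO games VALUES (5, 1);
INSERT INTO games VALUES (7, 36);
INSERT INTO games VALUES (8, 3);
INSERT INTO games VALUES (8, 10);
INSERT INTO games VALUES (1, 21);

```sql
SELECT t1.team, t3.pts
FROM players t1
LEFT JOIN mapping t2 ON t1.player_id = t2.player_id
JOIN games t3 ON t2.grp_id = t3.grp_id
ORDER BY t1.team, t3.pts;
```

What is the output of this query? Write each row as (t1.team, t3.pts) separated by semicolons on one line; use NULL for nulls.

(FL, 36); (TH, 21); (UI, 1)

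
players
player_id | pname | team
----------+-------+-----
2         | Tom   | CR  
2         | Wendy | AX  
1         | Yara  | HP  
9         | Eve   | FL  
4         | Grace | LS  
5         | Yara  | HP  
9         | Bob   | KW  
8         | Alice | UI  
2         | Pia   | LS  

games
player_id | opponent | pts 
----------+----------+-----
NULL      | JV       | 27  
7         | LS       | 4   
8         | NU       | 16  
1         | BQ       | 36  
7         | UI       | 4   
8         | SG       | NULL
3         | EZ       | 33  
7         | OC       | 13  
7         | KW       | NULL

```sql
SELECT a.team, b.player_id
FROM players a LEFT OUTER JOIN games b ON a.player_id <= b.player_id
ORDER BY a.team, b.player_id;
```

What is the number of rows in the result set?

45

LEFT JOIN keeps every row from `players`; unmatched rows get NULL for `games`'s columns.
Matching on a.player_id <= b.player_id. A NULL in a compared column never satisfies the condition.
Matched pairs: 43; unmatched a rows kept: 2.
Total: 43 matched + 2 padded = 45 rows.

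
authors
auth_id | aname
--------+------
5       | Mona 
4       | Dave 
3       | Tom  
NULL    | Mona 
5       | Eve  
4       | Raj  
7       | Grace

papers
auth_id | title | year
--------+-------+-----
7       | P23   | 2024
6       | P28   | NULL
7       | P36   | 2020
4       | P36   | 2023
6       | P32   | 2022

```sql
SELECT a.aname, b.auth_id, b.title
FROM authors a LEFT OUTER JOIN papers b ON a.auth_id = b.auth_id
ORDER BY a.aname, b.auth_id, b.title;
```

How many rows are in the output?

8

LEFT JOIN keeps every row from `authors`; unmatched rows get NULL for `papers`'s columns.
Matching on a.auth_id = b.auth_id. A NULL in a compared column never satisfies the condition.
- auth_id=5: no b row matches, row kept with b columns NULL.
- auth_id=4: 1 matching b row(s), so 1 row(s) emitted.
- auth_id=3: no b row matches, row kept with b columns NULL.
- auth_id=NULL: no b row matches, row kept with b columns NULL.
- auth_id=5: no b row matches, row kept with b columns NULL.
- auth_id=4: 1 matching b row(s), so 1 row(s) emitted.
- auth_id=7: 2 matching b row(s), so 2 row(s) emitted.
Total: 4 matched + 4 padded = 8 rows.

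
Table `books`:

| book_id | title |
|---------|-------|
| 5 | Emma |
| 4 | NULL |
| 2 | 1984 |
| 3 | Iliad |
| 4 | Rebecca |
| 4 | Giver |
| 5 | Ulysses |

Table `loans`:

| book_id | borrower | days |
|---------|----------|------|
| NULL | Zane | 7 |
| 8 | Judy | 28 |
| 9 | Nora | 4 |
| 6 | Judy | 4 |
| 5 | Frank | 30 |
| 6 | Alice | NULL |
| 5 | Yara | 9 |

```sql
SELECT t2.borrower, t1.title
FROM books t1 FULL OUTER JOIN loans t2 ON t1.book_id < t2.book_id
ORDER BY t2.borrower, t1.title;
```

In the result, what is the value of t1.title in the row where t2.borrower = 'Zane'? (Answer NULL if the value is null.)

NULL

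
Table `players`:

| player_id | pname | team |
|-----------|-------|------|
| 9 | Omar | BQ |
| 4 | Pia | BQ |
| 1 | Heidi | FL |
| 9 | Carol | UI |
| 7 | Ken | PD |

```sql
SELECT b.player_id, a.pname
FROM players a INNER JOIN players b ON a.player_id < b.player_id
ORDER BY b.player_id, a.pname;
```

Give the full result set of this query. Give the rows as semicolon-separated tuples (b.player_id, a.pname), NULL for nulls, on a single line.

(4, Heidi); (7, Heidi); (7, Pia); (9, Heidi); (9, Heidi); (9, Ken); (9, Ken); (9, Pia); (9, Pia)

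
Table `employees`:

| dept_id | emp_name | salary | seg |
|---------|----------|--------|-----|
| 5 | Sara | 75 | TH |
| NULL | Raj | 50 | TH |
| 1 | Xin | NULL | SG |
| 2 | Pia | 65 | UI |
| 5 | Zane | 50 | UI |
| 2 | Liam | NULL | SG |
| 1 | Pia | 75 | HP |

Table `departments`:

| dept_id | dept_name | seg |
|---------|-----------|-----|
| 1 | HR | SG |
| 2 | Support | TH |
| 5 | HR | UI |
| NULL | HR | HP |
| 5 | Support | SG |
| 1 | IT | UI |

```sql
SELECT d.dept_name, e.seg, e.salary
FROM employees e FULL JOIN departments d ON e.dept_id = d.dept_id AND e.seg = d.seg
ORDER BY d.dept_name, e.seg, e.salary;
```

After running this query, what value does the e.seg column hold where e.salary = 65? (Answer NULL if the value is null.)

UI

FULL OUTER JOIN keeps every row from both sides; unmatched rows get NULL for the other side's columns.
Matching on e.dept_id = d.dept_id AND e.seg = d.seg. A NULL in a compared column never satisfies the condition.
- e (dept_id=5, seg=TH) has no partner → padded with NULL.
- e (dept_id=NULL, seg=TH) has no partner → padded with NULL.
- e (dept_id=1, seg=SG) pairs with 1 row(s) of d.
- e (dept_id=2, seg=UI) has no partner → padded with NULL.
- e (dept_id=5, seg=UI) pairs with 1 row(s) of d.
- e (dept_id=2, seg=SG) has no partner → padded with NULL.
- e (dept_id=1, seg=HP) has no partner → padded with NULL.
- plus 4 unmatched d row(s), each kept with NULL e columns.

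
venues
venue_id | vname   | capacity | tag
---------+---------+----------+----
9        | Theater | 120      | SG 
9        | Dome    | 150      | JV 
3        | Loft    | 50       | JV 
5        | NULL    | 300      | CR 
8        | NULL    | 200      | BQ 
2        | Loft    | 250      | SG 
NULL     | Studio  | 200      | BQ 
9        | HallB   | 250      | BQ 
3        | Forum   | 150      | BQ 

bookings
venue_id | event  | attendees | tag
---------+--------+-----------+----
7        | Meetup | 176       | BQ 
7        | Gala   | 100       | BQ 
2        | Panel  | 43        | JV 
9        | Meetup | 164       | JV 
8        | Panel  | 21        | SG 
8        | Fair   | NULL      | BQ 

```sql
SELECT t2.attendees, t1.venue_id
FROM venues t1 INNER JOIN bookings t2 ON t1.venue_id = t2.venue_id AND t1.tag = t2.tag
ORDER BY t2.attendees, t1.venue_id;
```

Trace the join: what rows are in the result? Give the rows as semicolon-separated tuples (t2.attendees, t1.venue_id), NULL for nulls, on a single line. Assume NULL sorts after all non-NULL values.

(164, 9); (NULL, 8)

INNER JOIN keeps only pairs where the ON condition holds.
Matching on t1.venue_id = t2.venue_id AND t1.tag = t2.tag. A NULL in a compared column never satisfies the condition.
Matched pairs: 2.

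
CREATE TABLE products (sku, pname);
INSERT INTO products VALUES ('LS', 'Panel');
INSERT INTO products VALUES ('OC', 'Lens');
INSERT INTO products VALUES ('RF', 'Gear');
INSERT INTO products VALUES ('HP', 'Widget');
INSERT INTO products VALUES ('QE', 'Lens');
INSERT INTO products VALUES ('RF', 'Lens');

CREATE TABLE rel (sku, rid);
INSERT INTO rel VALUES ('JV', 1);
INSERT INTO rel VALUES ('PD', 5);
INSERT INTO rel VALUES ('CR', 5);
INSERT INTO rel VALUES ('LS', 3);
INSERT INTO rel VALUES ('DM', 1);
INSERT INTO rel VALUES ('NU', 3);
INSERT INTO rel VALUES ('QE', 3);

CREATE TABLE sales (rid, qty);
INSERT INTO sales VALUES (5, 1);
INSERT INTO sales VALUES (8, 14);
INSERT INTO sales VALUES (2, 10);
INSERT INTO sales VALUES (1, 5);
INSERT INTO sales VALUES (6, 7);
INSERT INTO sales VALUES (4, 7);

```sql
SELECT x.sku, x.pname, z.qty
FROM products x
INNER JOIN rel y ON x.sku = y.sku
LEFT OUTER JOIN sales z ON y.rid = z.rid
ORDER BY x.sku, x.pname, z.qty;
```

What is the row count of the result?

2

Step 1 — x INNER JOIN y on sku → 2 row(s).
Then LEFT JOIN `sales z` on rid: each of those 2 rows is kept; rows whose y.rid has no match in z get NULL for z's columns.
Result: 2 row(s).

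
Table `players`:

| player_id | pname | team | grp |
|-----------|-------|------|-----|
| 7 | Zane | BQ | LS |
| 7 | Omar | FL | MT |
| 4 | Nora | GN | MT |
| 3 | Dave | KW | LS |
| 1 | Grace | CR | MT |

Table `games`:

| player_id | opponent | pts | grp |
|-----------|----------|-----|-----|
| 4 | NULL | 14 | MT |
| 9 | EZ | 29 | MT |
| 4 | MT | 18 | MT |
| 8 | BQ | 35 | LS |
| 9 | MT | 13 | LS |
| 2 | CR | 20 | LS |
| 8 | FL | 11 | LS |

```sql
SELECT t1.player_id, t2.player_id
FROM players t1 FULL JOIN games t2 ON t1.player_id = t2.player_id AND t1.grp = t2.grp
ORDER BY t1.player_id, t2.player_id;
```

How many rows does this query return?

11

FULL OUTER JOIN keeps every row from both sides; unmatched rows get NULL for the other side's columns.
Matching on t1.player_id = t2.player_id AND t1.grp = t2.grp.
- t1 (player_id=7, grp=LS) has no partner → padded with NULL.
- t1 (player_id=7, grp=MT) has no partner → padded with NULL.
- t1 (player_id=4, grp=MT) pairs with 2 row(s) of t2.
- t1 (player_id=3, grp=LS) has no partner → padded with NULL.
- t1 (player_id=1, grp=MT) has no partner → padded with NULL.
- plus 5 unmatched t2 row(s), each kept with NULL t1 columns.
Total: 2 matched + 9 padded = 11 rows.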